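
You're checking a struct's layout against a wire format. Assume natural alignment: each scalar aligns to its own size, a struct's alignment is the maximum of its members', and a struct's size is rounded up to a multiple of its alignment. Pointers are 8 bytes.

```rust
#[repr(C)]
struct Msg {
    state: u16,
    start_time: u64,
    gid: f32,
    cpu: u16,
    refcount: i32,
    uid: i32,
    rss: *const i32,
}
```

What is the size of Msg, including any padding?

state at 0 (size 2, align 2) → ends 2
pad 6 to align 8 for start_time
start_time at 8 (size 8, align 8) → ends 16
gid at 16 (size 4, align 4) → ends 20
cpu at 20 (size 2, align 2) → ends 22
pad 2 to align 4 for refcount
refcount at 24 (size 4, align 4) → ends 28
uid at 28 (size 4, align 4) → ends 32
rss at 32 (size 8, align 8) → ends 40
total 40 bytes, alignment 8

40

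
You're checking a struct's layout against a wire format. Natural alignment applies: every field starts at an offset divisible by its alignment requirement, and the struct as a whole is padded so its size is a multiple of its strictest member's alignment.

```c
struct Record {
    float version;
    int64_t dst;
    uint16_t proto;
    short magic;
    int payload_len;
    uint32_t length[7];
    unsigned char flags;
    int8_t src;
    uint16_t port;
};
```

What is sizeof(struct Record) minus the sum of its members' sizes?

4

0..4  version  (4B, 4-aligned)
4..8  -- padding (4B)
8..16  dst  (8B, 8-aligned)
16..18  proto  (2B, 2-aligned)
18..20  magic  (2B, 2-aligned)
20..24  payload_len  (4B, 4-aligned)
24..52  length  (28B, 4-aligned)
52..53  flags  (1B, 1-aligned)
53..54  src  (1B, 1-aligned)
54..56  port  (2B, 2-aligned)
sizeof = 56, alignof = 8
data bytes 52, size 56 → padding 4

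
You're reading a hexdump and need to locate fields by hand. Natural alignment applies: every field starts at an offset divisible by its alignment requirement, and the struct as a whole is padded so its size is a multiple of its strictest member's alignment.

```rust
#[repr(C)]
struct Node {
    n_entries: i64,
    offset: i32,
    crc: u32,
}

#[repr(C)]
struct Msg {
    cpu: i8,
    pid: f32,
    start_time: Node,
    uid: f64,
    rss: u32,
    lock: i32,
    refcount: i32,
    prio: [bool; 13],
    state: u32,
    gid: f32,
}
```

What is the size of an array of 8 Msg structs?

Node: 0..8  n_entries  (8B, 8-aligned); 8..12  offset  (4B, 4-aligned); 12..16  crc  (4B, 4-aligned); sizeof = 16, alignof = 8
0..1  cpu  (1B, 1-aligned)
1..4  -- padding (3B)
4..8  pid  (4B, 4-aligned)
8..24  start_time  (16B, 8-aligned)
24..32  uid  (8B, 8-aligned)
32..36  rss  (4B, 4-aligned)
36..40  lock  (4B, 4-aligned)
40..44  refcount  (4B, 4-aligned)
44..57  prio  (13B, 1-aligned)
57..60  -- padding (3B)
60..64  state  (4B, 4-aligned)
64..68  gid  (4B, 4-aligned)
68..72  -- tail padding (4B)
sizeof = 72, alignof = 8
array of 8: 8 × 72 = 576

576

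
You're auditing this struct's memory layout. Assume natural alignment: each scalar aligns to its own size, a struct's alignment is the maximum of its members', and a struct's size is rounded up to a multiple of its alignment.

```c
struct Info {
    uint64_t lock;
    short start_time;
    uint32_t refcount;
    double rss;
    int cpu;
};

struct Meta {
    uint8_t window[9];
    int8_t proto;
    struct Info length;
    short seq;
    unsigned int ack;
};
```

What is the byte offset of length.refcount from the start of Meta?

28

Info: @0: lock [8B, align 8] → 8; @8: start_time [2B, align 2] → 10; +2 pad (align 4); @12: refcount [4B, align 4] → 16; @16: rss [8B, align 8] → 24; @24: cpu [4B, align 4] → 28; +4 tail pad (align 8); size 32, align 8
@0: window [9B, align 1] → 9
@9: proto [1B, align 1] → 10
+6 pad (align 8)
@16: length [32B, align 8] → 48
within Info: refcount at 12
16 + 12 = 28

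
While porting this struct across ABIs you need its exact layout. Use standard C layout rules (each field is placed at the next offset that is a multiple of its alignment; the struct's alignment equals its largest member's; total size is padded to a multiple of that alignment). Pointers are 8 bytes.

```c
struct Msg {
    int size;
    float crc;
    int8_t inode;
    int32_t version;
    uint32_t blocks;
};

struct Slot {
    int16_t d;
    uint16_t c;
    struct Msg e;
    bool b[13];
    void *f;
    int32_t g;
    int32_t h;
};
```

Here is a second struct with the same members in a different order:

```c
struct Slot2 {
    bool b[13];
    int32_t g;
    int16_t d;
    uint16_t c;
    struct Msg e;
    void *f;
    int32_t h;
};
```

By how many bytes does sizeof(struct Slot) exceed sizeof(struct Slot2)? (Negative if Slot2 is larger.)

Msg: @0: size [4B, align 4] → 4; @4: crc [4B, align 4] → 8; @8: inode [1B, align 1] → 9; +3 pad (align 4); @12: version [4B, align 4] → 16; @16: blocks [4B, align 4] → 20; size 20, align 4
@0: d [2B, align 2] → 2
@2: c [2B, align 2] → 4
@4: e [20B, align 4] → 24
@24: b [13B, align 1] → 37
+3 pad (align 8)
@40: f [8B, align 8] → 48
@48: g [4B, align 4] → 52
@52: h [4B, align 4] → 56
size 56, align 8
— Slot2 —
@0: b [13B, align 1] → 13
+3 pad (align 4)
@16: g [4B, align 4] → 20
@20: d [2B, align 2] → 22
@22: c [2B, align 2] → 24
@24: e [20B, align 4] → 44
+4 pad (align 8)
@48: f [8B, align 8] → 56
@56: h [4B, align 4] → 60
+4 tail pad (align 8)
size 64, align 8
56 − 64 = -8

-8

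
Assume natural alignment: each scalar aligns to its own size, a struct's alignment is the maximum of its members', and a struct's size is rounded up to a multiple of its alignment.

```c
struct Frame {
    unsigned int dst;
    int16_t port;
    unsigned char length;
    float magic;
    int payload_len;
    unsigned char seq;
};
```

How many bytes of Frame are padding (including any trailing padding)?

4

dst at 0 (size 4, align 4) → ends 4
port at 4 (size 2, align 2) → ends 6
length at 6 (size 1, align 1) → ends 7
pad 1 to align 4 for magic
magic at 8 (size 4, align 4) → ends 12
payload_len at 12 (size 4, align 4) → ends 16
seq at 16 (size 1, align 1) → ends 17
tail pad 3 to reach multiple of 4
total 20 bytes, alignment 4
data bytes 16, size 20 → padding 4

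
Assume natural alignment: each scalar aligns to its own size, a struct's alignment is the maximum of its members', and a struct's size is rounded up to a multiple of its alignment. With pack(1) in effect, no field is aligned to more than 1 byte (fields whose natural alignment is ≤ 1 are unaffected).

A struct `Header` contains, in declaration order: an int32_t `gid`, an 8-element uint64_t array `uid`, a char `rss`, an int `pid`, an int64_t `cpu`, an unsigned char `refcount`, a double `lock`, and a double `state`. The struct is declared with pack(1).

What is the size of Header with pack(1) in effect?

0..4  gid  (4B, 1-aligned)
4..68  uid  (64B, 1-aligned)
68..69  rss  (1B, 1-aligned)
69..73  pid  (4B, 1-aligned)
73..81  cpu  (8B, 1-aligned)
81..82  refcount  (1B, 1-aligned)
82..90  lock  (8B, 1-aligned)
90..98  state  (8B, 1-aligned)
sizeof = 98, alignof = 1

98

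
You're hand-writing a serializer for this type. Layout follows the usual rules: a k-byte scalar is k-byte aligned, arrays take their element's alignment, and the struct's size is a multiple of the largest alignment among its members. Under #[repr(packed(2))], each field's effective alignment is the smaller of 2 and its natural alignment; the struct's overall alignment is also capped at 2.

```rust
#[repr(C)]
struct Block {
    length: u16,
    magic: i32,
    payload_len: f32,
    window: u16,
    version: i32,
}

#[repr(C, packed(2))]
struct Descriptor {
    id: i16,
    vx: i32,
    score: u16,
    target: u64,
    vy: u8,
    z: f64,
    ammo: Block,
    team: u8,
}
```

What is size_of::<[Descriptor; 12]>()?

Block: @0: length [2B, align 2] → 2; +2 pad (align 4); @4: magic [4B, align 4] → 8; @8: payload_len [4B, align 4] → 12; @12: window [2B, align 2] → 14; +2 pad (align 4); @16: version [4B, align 4] → 20; size 20, align 4
@0: id [2B, align 2] → 2
@2: vx [4B, align 2] → 6
@6: score [2B, align 2] → 8
@8: target [8B, align 2] → 16
@16: vy [1B, align 1] → 17
+1 pad (align 2)
@18: z [8B, align 2] → 26
@26: ammo [20B, align 2] → 46
@46: team [1B, align 1] → 47
+1 tail pad (align 2)
size 48, align 2
array of 12: 12 × 48 = 576

576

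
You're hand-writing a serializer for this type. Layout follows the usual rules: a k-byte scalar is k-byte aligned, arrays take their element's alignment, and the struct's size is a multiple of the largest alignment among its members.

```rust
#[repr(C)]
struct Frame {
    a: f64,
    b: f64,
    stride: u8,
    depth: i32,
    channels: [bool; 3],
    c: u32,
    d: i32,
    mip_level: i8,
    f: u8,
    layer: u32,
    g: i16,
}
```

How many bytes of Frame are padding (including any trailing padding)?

8

a at 0 (size 8, align 8) → ends 8
b at 8 (size 8, align 8) → ends 16
stride at 16 (size 1, align 1) → ends 17
pad 3 to align 4 for depth
depth at 20 (size 4, align 4) → ends 24
channels at 24 (size 3, align 1) → ends 27
pad 1 to align 4 for c
c at 28 (size 4, align 4) → ends 32
d at 32 (size 4, align 4) → ends 36
mip_level at 36 (size 1, align 1) → ends 37
f at 37 (size 1, align 1) → ends 38
pad 2 to align 4 for layer
layer at 40 (size 4, align 4) → ends 44
g at 44 (size 2, align 2) → ends 46
tail pad 2 to reach multiple of 8
total 48 bytes, alignment 8
data bytes 40, size 48 → padding 8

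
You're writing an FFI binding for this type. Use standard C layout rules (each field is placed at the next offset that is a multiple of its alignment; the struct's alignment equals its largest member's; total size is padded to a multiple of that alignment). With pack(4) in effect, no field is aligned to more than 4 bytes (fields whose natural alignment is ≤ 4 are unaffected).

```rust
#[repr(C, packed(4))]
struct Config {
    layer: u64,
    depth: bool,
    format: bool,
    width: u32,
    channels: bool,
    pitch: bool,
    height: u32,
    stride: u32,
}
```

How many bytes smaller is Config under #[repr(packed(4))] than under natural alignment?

natural layout:
  layer at 0 (size 8, align 8) → ends 8
  depth at 8 (size 1, align 1) → ends 9
  format at 9 (size 1, align 1) → ends 10
  pad 2 to align 4 for width
  width at 12 (size 4, align 4) → ends 16
  channels at 16 (size 1, align 1) → ends 17
  pitch at 17 (size 1, align 1) → ends 18
  pad 2 to align 4 for height
  height at 20 (size 4, align 4) → ends 24
  stride at 24 (size 4, align 4) → ends 28
  tail pad 4 to reach multiple of 8
  total 32 bytes, alignment 8
packed(4) layout:
  layer at 0 (size 8, align 4) → ends 8
  depth at 8 (size 1, align 1) → ends 9
  format at 9 (size 1, align 1) → ends 10
  pad 2 to align 4 for width
  width at 12 (size 4, align 4) → ends 16
  channels at 16 (size 1, align 1) → ends 17
  pitch at 17 (size 1, align 1) → ends 18
  pad 2 to align 4 for height
  height at 20 (size 4, align 4) → ends 24
  stride at 24 (size 4, align 4) → ends 28
  total 28 bytes, alignment 4
32 − 28 = 4

4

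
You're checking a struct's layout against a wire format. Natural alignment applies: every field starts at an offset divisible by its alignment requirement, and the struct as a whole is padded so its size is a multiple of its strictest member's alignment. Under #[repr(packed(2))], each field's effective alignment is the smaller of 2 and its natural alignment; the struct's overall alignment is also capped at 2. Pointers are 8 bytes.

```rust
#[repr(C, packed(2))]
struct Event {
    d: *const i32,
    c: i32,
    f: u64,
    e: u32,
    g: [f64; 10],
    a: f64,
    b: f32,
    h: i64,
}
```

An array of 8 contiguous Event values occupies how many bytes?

992

0..8  d  (8B, 2-aligned)
8..12  c  (4B, 2-aligned)
12..20  f  (8B, 2-aligned)
20..24  e  (4B, 2-aligned)
24..104  g  (80B, 2-aligned)
104..112  a  (8B, 2-aligned)
112..116  b  (4B, 2-aligned)
116..124  h  (8B, 2-aligned)
sizeof = 124, alignof = 2
array of 8: 8 × 124 = 992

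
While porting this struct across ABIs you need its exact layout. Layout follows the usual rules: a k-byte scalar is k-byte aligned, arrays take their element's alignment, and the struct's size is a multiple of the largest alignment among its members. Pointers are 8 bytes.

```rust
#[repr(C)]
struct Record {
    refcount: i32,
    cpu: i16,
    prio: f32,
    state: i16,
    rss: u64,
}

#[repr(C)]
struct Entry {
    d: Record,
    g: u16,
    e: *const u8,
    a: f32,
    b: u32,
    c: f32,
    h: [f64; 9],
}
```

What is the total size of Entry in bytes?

Record: @0: refcount [4B, align 4] → 4; @4: cpu [2B, align 2] → 6; +2 pad (align 4); @8: prio [4B, align 4] → 12; @12: state [2B, align 2] → 14; +2 pad (align 8); @16: rss [8B, align 8] → 24; size 24, align 8
@0: d [24B, align 8] → 24
@24: g [2B, align 2] → 26
+6 pad (align 8)
@32: e [8B, align 8] → 40
@40: a [4B, align 4] → 44
@44: b [4B, align 4] → 48
@48: c [4B, align 4] → 52
+4 pad (align 8)
@56: h [72B, align 8] → 128
size 128, align 8

128 bytes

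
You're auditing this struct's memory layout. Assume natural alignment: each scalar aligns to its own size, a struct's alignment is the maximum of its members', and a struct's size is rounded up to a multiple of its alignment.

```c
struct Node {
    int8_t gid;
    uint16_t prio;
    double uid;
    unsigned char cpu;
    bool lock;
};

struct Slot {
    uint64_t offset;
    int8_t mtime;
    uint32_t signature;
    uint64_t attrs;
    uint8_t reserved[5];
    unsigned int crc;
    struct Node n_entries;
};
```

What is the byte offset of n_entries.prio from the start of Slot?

Node: 0..1  gid  (1B, 1-aligned); 1..2  -- padding (1B); 2..4  prio  (2B, 2-aligned); 4..8  -- padding (4B); 8..16  uid  (8B, 8-aligned); 16..17  cpu  (1B, 1-aligned); 17..18  lock  (1B, 1-aligned); 18..24  -- tail padding (6B); sizeof = 24, alignof = 8
0..8  offset  (8B, 8-aligned)
8..9  mtime  (1B, 1-aligned)
9..12  -- padding (3B)
12..16  signature  (4B, 4-aligned)
16..24  attrs  (8B, 8-aligned)
24..29  reserved  (5B, 1-aligned)
29..32  -- padding (3B)
32..36  crc  (4B, 4-aligned)
36..40  -- padding (4B)
40..64  n_entries  (24B, 8-aligned)
within Node: prio at 2
40 + 2 = 42

42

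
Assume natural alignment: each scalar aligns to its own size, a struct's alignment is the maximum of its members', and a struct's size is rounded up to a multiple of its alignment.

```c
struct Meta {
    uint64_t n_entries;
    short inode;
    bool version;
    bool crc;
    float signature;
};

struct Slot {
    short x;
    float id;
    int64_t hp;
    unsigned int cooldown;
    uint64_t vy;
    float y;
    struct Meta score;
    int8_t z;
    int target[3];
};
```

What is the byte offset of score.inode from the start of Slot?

Meta: 0..8  n_entries  (8B, 8-aligned); 8..10  inode  (2B, 2-aligned); 10..11  version  (1B, 1-aligned); 11..12  crc  (1B, 1-aligned); 12..16  signature  (4B, 4-aligned); sizeof = 16, alignof = 8
0..2  x  (2B, 2-aligned)
2..4  -- padding (2B)
4..8  id  (4B, 4-aligned)
8..16  hp  (8B, 8-aligned)
16..20  cooldown  (4B, 4-aligned)
20..24  -- padding (4B)
24..32  vy  (8B, 8-aligned)
32..36  y  (4B, 4-aligned)
36..40  -- padding (4B)
40..56  score  (16B, 8-aligned)
within Meta: inode at 8
40 + 8 = 48

48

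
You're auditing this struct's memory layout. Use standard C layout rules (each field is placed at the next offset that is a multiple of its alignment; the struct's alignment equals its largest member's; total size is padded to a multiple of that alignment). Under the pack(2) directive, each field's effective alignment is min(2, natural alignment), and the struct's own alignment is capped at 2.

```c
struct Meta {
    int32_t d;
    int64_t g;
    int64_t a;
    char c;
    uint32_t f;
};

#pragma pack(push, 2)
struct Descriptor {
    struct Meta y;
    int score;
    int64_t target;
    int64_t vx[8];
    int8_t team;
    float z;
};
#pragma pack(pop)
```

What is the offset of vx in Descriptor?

Meta: @0: d [4B, align 4] → 4; +4 pad (align 8); @8: g [8B, align 8] → 16; @16: a [8B, align 8] → 24; @24: c [1B, align 1] → 25; +3 pad (align 4); @28: f [4B, align 4] → 32; size 32, align 8
@0: y [32B, align 2] → 32
@32: score [4B, align 2] → 36
@36: target [8B, align 2] → 44
@44: vx [64B, align 2] → 108

44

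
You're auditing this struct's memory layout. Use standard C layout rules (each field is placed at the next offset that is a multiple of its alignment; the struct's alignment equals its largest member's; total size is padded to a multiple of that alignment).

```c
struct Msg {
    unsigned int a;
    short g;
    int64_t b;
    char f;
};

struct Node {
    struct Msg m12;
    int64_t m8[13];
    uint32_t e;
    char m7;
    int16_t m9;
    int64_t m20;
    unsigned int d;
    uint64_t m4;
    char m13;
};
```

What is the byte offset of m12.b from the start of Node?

8

Msg: a at 0 (size 4, align 4) → ends 4; g at 4 (size 2, align 2) → ends 6; pad 2 to align 8 for b; b at 8 (size 8, align 8) → ends 16; f at 16 (size 1, align 1) → ends 17; tail pad 7 to reach multiple of 8; total 24 bytes, alignment 8
m12 at 0 (size 24, align 8) → ends 24
within Msg: b at 8
0 + 8 = 8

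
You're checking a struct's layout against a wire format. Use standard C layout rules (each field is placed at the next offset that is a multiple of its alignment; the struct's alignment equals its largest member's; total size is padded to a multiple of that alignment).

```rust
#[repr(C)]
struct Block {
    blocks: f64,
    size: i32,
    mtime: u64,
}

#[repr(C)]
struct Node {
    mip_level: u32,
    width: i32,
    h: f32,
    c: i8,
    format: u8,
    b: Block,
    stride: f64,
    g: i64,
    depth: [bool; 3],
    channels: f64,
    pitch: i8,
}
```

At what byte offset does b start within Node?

Block: 0..8  blocks  (8B, 8-aligned); 8..12  size  (4B, 4-aligned); 12..16  -- padding (4B); 16..24  mtime  (8B, 8-aligned); sizeof = 24, alignof = 8
0..4  mip_level  (4B, 4-aligned)
4..8  width  (4B, 4-aligned)
8..12  h  (4B, 4-aligned)
12..13  c  (1B, 1-aligned)
13..14  format  (1B, 1-aligned)
14..16  -- padding (2B)
16..40  b  (24B, 8-aligned)

16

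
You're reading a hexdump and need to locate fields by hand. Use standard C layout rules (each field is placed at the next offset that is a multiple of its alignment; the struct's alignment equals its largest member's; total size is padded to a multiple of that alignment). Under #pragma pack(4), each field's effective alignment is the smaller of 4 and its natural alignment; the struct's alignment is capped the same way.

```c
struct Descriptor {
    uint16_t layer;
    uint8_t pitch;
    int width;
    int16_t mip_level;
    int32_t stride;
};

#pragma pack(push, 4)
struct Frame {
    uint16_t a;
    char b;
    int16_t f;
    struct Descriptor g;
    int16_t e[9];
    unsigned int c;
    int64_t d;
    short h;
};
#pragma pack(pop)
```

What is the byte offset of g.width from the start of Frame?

Descriptor: @0: layer [2B, align 2] → 2; @2: pitch [1B, align 1] → 3; +1 pad (align 4); @4: width [4B, align 4] → 8; @8: mip_level [2B, align 2] → 10; +2 pad (align 4); @12: stride [4B, align 4] → 16; size 16, align 4
@0: a [2B, align 2] → 2
@2: b [1B, align 1] → 3
+1 pad (align 2)
@4: f [2B, align 2] → 6
+2 pad (align 4)
@8: g [16B, align 4] → 24
within Descriptor: width at 4
8 + 4 = 12

12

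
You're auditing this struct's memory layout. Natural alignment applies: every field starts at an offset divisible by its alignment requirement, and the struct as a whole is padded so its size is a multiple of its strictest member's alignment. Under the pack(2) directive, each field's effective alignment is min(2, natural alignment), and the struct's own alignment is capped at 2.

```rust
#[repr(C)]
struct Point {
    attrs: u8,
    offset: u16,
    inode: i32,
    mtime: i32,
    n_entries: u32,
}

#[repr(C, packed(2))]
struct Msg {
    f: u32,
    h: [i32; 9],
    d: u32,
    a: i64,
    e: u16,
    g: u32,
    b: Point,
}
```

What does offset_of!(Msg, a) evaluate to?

44

Point: @0: attrs [1B, align 1] → 1; +1 pad (align 2); @2: offset [2B, align 2] → 4; @4: inode [4B, align 4] → 8; @8: mtime [4B, align 4] → 12; @12: n_entries [4B, align 4] → 16; size 16, align 4
@0: f [4B, align 2] → 4
@4: h [36B, align 2] → 40
@40: d [4B, align 2] → 44
@44: a [8B, align 2] → 52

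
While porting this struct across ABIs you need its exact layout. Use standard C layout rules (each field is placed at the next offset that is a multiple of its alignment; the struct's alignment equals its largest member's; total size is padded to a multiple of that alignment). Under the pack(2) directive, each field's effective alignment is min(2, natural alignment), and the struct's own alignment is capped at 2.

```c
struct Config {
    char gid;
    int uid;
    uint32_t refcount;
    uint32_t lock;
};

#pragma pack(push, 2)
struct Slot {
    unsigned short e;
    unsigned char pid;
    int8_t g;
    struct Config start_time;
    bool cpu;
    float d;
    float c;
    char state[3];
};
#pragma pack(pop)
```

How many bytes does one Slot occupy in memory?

Config: gid at 0 (size 1, align 1) → ends 1; pad 3 to align 4 for uid; uid at 4 (size 4, align 4) → ends 8; refcount at 8 (size 4, align 4) → ends 12; lock at 12 (size 4, align 4) → ends 16; total 16 bytes, alignment 4
e at 0 (size 2, align 2) → ends 2
pid at 2 (size 1, align 1) → ends 3
g at 3 (size 1, align 1) → ends 4
start_time at 4 (size 16, align 2) → ends 20
cpu at 20 (size 1, align 1) → ends 21
pad 1 to align 2 for d
d at 22 (size 4, align 2) → ends 26
c at 26 (size 4, align 2) → ends 30
state at 30 (size 3, align 1) → ends 33
tail pad 1 to reach multiple of 2
total 34 bytes, alignment 2

34 bytes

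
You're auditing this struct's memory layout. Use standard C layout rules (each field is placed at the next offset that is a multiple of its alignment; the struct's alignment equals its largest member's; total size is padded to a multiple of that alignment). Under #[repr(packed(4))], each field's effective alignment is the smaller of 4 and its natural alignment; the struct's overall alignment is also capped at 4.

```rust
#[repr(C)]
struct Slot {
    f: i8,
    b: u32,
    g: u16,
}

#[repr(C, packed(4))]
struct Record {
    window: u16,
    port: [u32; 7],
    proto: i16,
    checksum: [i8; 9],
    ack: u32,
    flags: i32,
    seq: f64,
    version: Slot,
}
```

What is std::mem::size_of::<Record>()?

Slot: f at 0 (size 1, align 1) → ends 1; pad 3 to align 4 for b; b at 4 (size 4, align 4) → ends 8; g at 8 (size 2, align 2) → ends 10; tail pad 2 to reach multiple of 4; total 12 bytes, alignment 4
window at 0 (size 2, align 2) → ends 2
pad 2 to align 4 for port
port at 4 (size 28, align 4) → ends 32
proto at 32 (size 2, align 2) → ends 34
checksum at 34 (size 9, align 1) → ends 43
pad 1 to align 4 for ack
ack at 44 (size 4, align 4) → ends 48
flags at 48 (size 4, align 4) → ends 52
seq at 52 (size 8, align 4) → ends 60
version at 60 (size 12, align 4) → ends 72
total 72 bytes, alignment 4

72 bytes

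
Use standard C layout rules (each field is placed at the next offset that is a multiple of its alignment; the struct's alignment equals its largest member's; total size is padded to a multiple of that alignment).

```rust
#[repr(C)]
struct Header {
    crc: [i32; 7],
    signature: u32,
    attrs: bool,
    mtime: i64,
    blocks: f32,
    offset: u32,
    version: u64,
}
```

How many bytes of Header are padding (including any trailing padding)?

7

@0: crc [28B, align 4] → 28
@28: signature [4B, align 4] → 32
@32: attrs [1B, align 1] → 33
+7 pad (align 8)
@40: mtime [8B, align 8] → 48
@48: blocks [4B, align 4] → 52
@52: offset [4B, align 4] → 56
@56: version [8B, align 8] → 64
size 64, align 8
data bytes 57, size 64 → padding 7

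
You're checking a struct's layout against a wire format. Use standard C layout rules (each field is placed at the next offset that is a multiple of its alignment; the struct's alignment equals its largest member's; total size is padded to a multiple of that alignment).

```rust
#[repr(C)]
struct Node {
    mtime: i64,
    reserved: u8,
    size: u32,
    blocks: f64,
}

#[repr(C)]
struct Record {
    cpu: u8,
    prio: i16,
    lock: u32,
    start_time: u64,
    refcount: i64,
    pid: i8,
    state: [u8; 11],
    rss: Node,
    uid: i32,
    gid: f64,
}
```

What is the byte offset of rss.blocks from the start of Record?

Node: 0..8  mtime  (8B, 8-aligned); 8..9  reserved  (1B, 1-aligned); 9..12  -- padding (3B); 12..16  size  (4B, 4-aligned); 16..24  blocks  (8B, 8-aligned); sizeof = 24, alignof = 8
0..1  cpu  (1B, 1-aligned)
1..2  -- padding (1B)
2..4  prio  (2B, 2-aligned)
4..8  lock  (4B, 4-aligned)
8..16  start_time  (8B, 8-aligned)
16..24  refcount  (8B, 8-aligned)
24..25  pid  (1B, 1-aligned)
25..36  state  (11B, 1-aligned)
36..40  -- padding (4B)
40..64  rss  (24B, 8-aligned)
within Node: blocks at 16
40 + 16 = 56

56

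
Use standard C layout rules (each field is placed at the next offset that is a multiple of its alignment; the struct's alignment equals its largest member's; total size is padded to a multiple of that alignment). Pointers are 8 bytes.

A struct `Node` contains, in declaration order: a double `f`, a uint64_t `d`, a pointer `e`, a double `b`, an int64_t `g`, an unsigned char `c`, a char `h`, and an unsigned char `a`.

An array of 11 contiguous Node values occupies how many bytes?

528

f at 0 (size 8, align 8) → ends 8
d at 8 (size 8, align 8) → ends 16
e at 16 (size 8, align 8) → ends 24
b at 24 (size 8, align 8) → ends 32
g at 32 (size 8, align 8) → ends 40
c at 40 (size 1, align 1) → ends 41
h at 41 (size 1, align 1) → ends 42
a at 42 (size 1, align 1) → ends 43
tail pad 5 to reach multiple of 8
total 48 bytes, alignment 8
array of 11: 11 × 48 = 528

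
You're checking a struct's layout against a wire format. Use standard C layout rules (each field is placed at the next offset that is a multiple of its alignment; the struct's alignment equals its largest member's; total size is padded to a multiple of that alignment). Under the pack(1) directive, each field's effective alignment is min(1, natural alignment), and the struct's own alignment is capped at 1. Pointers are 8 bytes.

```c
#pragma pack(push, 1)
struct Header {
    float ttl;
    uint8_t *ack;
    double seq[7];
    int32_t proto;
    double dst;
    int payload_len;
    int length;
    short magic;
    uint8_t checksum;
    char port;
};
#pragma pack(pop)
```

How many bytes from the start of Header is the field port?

91

0..4  ttl  (4B, 1-aligned)
4..12  ack  (8B, 1-aligned)
12..68  seq  (56B, 1-aligned)
68..72  proto  (4B, 1-aligned)
72..80  dst  (8B, 1-aligned)
80..84  payload_len  (4B, 1-aligned)
84..88  length  (4B, 1-aligned)
88..90  magic  (2B, 1-aligned)
90..91  checksum  (1B, 1-aligned)
91..92  port  (1B, 1-aligned)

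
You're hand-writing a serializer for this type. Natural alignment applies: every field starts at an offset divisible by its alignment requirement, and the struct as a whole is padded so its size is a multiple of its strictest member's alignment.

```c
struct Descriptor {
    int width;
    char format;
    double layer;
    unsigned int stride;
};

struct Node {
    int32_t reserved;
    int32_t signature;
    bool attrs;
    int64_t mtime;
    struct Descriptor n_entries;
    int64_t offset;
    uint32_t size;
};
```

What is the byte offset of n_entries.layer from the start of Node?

32

Descriptor: width at 0 (size 4, align 4) → ends 4; format at 4 (size 1, align 1) → ends 5; pad 3 to align 8 for layer; layer at 8 (size 8, align 8) → ends 16; stride at 16 (size 4, align 4) → ends 20; tail pad 4 to reach multiple of 8; total 24 bytes, alignment 8
reserved at 0 (size 4, align 4) → ends 4
signature at 4 (size 4, align 4) → ends 8
attrs at 8 (size 1, align 1) → ends 9
pad 7 to align 8 for mtime
mtime at 16 (size 8, align 8) → ends 24
n_entries at 24 (size 24, align 8) → ends 48
within Descriptor: layer at 8
24 + 8 = 32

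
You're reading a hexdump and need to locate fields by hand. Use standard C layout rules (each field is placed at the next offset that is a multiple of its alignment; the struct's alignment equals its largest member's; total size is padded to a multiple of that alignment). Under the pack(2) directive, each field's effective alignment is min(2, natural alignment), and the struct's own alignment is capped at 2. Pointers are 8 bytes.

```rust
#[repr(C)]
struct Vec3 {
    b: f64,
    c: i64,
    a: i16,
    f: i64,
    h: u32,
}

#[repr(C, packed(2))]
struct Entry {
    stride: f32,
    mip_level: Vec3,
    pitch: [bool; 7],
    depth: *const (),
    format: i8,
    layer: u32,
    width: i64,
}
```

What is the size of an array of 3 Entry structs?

Vec3: @0: b [8B, align 8] → 8; @8: c [8B, align 8] → 16; @16: a [2B, align 2] → 18; +6 pad (align 8); @24: f [8B, align 8] → 32; @32: h [4B, align 4] → 36; +4 tail pad (align 8); size 40, align 8
@0: stride [4B, align 2] → 4
@4: mip_level [40B, align 2] → 44
@44: pitch [7B, align 1] → 51
+1 pad (align 2)
@52: depth [8B, align 2] → 60
@60: format [1B, align 1] → 61
+1 pad (align 2)
@62: layer [4B, align 2] → 66
@66: width [8B, align 2] → 74
size 74, align 2
array of 3: 3 × 74 = 222

222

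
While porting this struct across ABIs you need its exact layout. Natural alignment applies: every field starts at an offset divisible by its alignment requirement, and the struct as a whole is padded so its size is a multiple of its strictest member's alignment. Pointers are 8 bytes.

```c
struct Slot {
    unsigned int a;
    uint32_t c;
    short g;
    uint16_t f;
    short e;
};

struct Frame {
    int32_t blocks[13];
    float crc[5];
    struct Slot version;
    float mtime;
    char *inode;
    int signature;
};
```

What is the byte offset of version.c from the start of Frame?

Slot: @0: a [4B, align 4] → 4; @4: c [4B, align 4] → 8; @8: g [2B, align 2] → 10; @10: f [2B, align 2] → 12; @12: e [2B, align 2] → 14; +2 tail pad (align 4); size 16, align 4
@0: blocks [52B, align 4] → 52
@52: crc [20B, align 4] → 72
@72: version [16B, align 4] → 88
within Slot: c at 4
72 + 4 = 76

76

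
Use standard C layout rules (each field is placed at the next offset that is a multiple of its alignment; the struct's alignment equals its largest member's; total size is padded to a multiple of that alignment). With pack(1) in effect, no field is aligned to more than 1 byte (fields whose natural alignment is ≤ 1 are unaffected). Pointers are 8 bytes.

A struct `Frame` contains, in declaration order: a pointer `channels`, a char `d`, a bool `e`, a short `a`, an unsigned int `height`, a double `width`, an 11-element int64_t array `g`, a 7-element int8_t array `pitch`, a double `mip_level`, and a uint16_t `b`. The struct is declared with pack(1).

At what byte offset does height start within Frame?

12

channels at 0 (size 8, align 1) → ends 8
d at 8 (size 1, align 1) → ends 9
e at 9 (size 1, align 1) → ends 10
a at 10 (size 2, align 1) → ends 12
height at 12 (size 4, align 1) → ends 16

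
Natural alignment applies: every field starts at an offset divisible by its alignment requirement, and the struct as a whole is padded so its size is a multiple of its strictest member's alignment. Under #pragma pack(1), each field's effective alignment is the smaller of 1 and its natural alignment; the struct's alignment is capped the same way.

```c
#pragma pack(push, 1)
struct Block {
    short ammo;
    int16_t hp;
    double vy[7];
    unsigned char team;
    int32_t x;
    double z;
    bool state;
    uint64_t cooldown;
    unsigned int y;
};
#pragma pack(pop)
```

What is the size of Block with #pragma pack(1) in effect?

86

0..2  ammo  (2B, 1-aligned)
2..4  hp  (2B, 1-aligned)
4..60  vy  (56B, 1-aligned)
60..61  team  (1B, 1-aligned)
61..65  x  (4B, 1-aligned)
65..73  z  (8B, 1-aligned)
73..74  state  (1B, 1-aligned)
74..82  cooldown  (8B, 1-aligned)
82..86  y  (4B, 1-aligned)
sizeof = 86, alignof = 1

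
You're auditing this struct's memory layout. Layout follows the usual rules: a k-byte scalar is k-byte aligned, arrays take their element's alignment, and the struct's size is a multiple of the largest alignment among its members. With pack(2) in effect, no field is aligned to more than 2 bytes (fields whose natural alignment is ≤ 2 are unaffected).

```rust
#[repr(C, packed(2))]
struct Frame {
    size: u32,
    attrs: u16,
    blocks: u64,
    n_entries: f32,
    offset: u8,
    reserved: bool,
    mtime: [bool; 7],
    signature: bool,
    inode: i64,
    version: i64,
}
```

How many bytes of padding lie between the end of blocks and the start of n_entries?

0

size at 0 (size 4, align 2) → ends 4
attrs at 4 (size 2, align 2) → ends 6
blocks at 6 (size 8, align 2) → ends 14
n_entries at 14 (size 4, align 2) → ends 18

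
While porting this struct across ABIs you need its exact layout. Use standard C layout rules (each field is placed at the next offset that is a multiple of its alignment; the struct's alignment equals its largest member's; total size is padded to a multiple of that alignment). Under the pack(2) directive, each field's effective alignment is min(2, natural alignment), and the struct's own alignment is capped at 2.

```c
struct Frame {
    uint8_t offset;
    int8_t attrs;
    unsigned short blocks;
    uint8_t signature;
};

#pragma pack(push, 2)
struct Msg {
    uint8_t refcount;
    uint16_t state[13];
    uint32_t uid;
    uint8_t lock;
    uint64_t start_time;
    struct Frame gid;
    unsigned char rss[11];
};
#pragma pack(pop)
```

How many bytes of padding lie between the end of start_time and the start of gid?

Frame: offset at 0 (size 1, align 1) → ends 1; attrs at 1 (size 1, align 1) → ends 2; blocks at 2 (size 2, align 2) → ends 4; signature at 4 (size 1, align 1) → ends 5; tail pad 1 to reach multiple of 2; total 6 bytes, alignment 2
refcount at 0 (size 1, align 1) → ends 1
pad 1 to align 2 for state
state at 2 (size 26, align 2) → ends 28
uid at 28 (size 4, align 2) → ends 32
lock at 32 (size 1, align 1) → ends 33
pad 1 to align 2 for start_time
start_time at 34 (size 8, align 2) → ends 42
gid at 42 (size 6, align 2) → ends 48

0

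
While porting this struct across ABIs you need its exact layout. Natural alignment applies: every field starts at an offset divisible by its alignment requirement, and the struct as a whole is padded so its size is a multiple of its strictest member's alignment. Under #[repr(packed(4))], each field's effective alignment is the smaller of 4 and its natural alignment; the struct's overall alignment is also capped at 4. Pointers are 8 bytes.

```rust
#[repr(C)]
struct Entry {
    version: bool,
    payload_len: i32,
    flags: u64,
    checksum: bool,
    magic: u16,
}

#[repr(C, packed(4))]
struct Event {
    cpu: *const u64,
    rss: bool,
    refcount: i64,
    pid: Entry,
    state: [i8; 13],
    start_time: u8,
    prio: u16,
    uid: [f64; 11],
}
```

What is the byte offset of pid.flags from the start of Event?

28

Entry: version at 0 (size 1, align 1) → ends 1; pad 3 to align 4 for payload_len; payload_len at 4 (size 4, align 4) → ends 8; flags at 8 (size 8, align 8) → ends 16; checksum at 16 (size 1, align 1) → ends 17; pad 1 to align 2 for magic; magic at 18 (size 2, align 2) → ends 20; tail pad 4 to reach multiple of 8; total 24 bytes, alignment 8
cpu at 0 (size 8, align 4) → ends 8
rss at 8 (size 1, align 1) → ends 9
pad 3 to align 4 for refcount
refcount at 12 (size 8, align 4) → ends 20
pid at 20 (size 24, align 4) → ends 44
within Entry: flags at 8
20 + 8 = 28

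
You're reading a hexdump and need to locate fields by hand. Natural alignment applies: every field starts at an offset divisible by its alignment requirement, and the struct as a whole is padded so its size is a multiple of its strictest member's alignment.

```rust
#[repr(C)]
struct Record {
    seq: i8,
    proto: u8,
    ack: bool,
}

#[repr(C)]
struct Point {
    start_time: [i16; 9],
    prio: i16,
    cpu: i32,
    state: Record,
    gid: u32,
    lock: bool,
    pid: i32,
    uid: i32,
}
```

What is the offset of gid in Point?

28

Record: seq at 0 (size 1, align 1) → ends 1; proto at 1 (size 1, align 1) → ends 2; ack at 2 (size 1, align 1) → ends 3; total 3 bytes, alignment 1
start_time at 0 (size 18, align 2) → ends 18
prio at 18 (size 2, align 2) → ends 20
cpu at 20 (size 4, align 4) → ends 24
state at 24 (size 3, align 1) → ends 27
pad 1 to align 4 for gid
gid at 28 (size 4, align 4) → ends 32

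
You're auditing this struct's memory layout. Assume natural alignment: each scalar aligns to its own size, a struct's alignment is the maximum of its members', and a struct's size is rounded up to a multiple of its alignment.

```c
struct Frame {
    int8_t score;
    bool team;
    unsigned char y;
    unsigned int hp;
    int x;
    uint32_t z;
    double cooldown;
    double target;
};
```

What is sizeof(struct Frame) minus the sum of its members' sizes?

score at 0 (size 1, align 1) → ends 1
team at 1 (size 1, align 1) → ends 2
y at 2 (size 1, align 1) → ends 3
pad 1 to align 4 for hp
hp at 4 (size 4, align 4) → ends 8
x at 8 (size 4, align 4) → ends 12
z at 12 (size 4, align 4) → ends 16
cooldown at 16 (size 8, align 8) → ends 24
target at 24 (size 8, align 8) → ends 32
total 32 bytes, alignment 8
data bytes 31, size 32 → padding 1

1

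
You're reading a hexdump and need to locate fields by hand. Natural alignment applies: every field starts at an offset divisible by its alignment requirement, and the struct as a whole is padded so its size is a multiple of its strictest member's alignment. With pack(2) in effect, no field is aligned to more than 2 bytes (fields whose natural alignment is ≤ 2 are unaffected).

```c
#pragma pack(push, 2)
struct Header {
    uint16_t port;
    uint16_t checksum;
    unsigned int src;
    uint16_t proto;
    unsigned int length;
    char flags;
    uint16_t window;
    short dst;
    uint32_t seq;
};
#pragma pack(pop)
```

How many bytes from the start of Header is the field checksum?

2

@0: port [2B, align 2] → 2
@2: checksum [2B, align 2] → 4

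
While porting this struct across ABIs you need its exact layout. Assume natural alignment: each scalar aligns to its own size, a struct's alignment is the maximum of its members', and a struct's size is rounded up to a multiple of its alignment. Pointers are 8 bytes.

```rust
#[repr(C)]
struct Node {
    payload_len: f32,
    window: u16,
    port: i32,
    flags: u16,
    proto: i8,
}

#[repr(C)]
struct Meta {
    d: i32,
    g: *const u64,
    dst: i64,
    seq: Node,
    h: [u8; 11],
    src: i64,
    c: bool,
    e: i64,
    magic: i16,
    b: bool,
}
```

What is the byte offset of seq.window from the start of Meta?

28

Node: 0..4  payload_len  (4B, 4-aligned); 4..6  window  (2B, 2-aligned); 6..8  -- padding (2B); 8..12  port  (4B, 4-aligned); 12..14  flags  (2B, 2-aligned); 14..15  proto  (1B, 1-aligned); 15..16  -- tail padding (1B); sizeof = 16, alignof = 4
0..4  d  (4B, 4-aligned)
4..8  -- padding (4B)
8..16  g  (8B, 8-aligned)
16..24  dst  (8B, 8-aligned)
24..40  seq  (16B, 4-aligned)
within Node: window at 4
24 + 4 = 28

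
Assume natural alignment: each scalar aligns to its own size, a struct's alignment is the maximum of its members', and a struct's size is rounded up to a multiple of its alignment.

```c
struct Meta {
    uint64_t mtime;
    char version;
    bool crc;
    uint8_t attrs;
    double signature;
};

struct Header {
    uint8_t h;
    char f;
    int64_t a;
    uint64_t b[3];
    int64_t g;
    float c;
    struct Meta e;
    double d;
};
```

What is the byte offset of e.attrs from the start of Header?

Meta: @0: mtime [8B, align 8] → 8; @8: version [1B, align 1] → 9; @9: crc [1B, align 1] → 10; @10: attrs [1B, align 1] → 11; +5 pad (align 8); @16: signature [8B, align 8] → 24; size 24, align 8
@0: h [1B, align 1] → 1
@1: f [1B, align 1] → 2
+6 pad (align 8)
@8: a [8B, align 8] → 16
@16: b [24B, align 8] → 40
@40: g [8B, align 8] → 48
@48: c [4B, align 4] → 52
+4 pad (align 8)
@56: e [24B, align 8] → 80
within Meta: attrs at 10
56 + 10 = 66

66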